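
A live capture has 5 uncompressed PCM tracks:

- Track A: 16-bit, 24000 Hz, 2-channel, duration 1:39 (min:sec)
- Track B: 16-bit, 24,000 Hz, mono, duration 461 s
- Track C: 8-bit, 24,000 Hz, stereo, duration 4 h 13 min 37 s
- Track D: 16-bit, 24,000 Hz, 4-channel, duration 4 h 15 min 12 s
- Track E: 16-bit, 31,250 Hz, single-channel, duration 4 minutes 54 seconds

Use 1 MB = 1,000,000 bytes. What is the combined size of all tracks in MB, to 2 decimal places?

3720.33 MB

Track A: 1:39 (min:sec) = 99 s; 24,000 × 99 × 2 × 2 = 9,504,000 bytes.
Track B: 24,000 × 461 × 2 × 1 = 22,128,000 bytes.
Track C: 4 h 13 min 37 s = 15,217 s; 24,000 × 15,217 × 1 × 2 = 730,416,000 bytes.
Track D: 4 h 15 min 12 s = 15,312 s; 24,000 × 15,312 × 2 × 4 = 2,939,904,000 bytes.
Track E: 4 minutes 54 seconds = 294 s; 31,250 × 294 × 2 × 1 = 18,375,000 bytes.
Total = 3,720,327,000 bytes = 3720.33 MB.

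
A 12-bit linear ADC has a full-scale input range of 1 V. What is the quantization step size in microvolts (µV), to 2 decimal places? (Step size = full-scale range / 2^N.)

244.14 µV

1 V / 2^12 = 1 / 4,096 V = 244.14 µV.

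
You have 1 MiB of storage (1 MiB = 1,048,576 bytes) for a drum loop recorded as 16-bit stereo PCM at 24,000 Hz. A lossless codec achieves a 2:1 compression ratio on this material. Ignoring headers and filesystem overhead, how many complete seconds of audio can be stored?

21 seconds

Uncompressed byte rate = 24,000 × 2 × 2 = 96,000 bytes/s.
After 2:1 compression, effective rate ≈ 48000 bytes/s.
Capacity = 1 × 1,048,576 = 1,048,576 bytes.
1,048,576 / effective rate ≈ 21.85 s → 21 seconds.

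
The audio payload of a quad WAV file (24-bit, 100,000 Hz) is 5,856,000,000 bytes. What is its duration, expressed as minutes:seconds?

81:20

Byte rate = 100,000 × 3 × 4 = 1,200,000 bytes/s.
Duration = 5,856,000,000 / 1,200,000 = 4,880 s.
4,880 s = 81:20.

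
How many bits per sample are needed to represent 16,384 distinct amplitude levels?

14 bits

log2(16,384) = 14.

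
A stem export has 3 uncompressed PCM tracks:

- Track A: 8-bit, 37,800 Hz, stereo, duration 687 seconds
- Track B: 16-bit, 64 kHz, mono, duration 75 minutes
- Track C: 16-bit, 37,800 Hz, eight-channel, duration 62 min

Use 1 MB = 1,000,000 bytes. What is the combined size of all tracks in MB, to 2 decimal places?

2877.79 MB

Track A: 37,800 × 687 × 1 × 2 = 51,937,200 bytes.
Track B: 75 minutes = 4,500 s; 64,000 × 4,500 × 2 × 1 = 576,000,000 bytes.
Track C: 62 min = 3,720 s; 37,800 × 3,720 × 2 × 8 = 2,249,856,000 bytes.
Total = 2,877,793,200 bytes = 2877.79 MB.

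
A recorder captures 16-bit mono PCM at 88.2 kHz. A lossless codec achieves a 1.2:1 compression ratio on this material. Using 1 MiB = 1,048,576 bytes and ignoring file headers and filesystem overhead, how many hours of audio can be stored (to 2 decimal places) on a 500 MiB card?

Uncompressed byte rate = 88,200 × 2 × 1 = 176,400 bytes/s.
After 1.2:1 compression, effective rate ≈ 147000 bytes/s.
Capacity = 500 × 1,048,576 = 524,288,000 bytes.
524,288,000 / effective rate ≈ 3566.59 s → 0.99 hours.

0.99 hours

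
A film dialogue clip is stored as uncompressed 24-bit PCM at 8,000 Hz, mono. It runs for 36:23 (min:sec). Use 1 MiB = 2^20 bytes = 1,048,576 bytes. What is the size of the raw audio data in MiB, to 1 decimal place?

Duration = 36:23 (min:sec) = 2,183 s.
Bytes = 8,000 samples/s × 2,183 s × 3 bytes/sample × 1 ch = 52,392,000 bytes.
52,392,000 / 1,048,576 = 50.0 MiB.

50.0 MiB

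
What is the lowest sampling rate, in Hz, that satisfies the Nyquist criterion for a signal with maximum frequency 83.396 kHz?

Minimum sample rate = 2 × 83,396 Hz = 166,792 Hz.

166,792 Hz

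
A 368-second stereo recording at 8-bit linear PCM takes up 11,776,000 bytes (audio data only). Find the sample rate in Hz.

16,000 Hz

Bytes = sample_rate × seconds × bytes_per_sample × channels.
sample_rate = 11,776,000 / (368 × 1 × 2) = 11,776,000 / 736 = 16,000 Hz.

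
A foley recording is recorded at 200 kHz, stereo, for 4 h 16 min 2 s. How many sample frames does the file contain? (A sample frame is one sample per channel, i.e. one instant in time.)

3,072,400,000 sample frames

4 h 16 min 2 s = 15,362 s.
200,000 samples/s × 15,362 s = 3,072,400,000 frames.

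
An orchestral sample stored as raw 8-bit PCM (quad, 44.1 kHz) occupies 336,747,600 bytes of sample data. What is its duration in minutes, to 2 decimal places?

Byte rate = 44,100 × 1 × 4 = 176,400 bytes/s.
Duration = 336,747,600 / 176,400 = 1,909 s.
1,909 s / 60 = 31.82 minutes.

31.82 minutes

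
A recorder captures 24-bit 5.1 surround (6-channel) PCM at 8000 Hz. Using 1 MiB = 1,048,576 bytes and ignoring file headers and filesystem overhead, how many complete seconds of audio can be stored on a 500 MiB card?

Uncompressed byte rate = 8,000 × 3 × 6 = 144,000 bytes/s.
Capacity = 500 × 1,048,576 = 524,288,000 bytes.
524,288,000 / 144,000 ≈ 3640.89 s → 3,640 seconds.

3,640 seconds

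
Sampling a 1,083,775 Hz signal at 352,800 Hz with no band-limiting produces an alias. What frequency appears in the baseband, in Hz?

25,375 Hz

Nyquist = 352,800/2 = 176,400 Hz; 1,083,775 Hz exceeds it.
Alias = |1,083,775 − 3×352,800| = |1,083,775 − 1,058,400| = 25,375 Hz.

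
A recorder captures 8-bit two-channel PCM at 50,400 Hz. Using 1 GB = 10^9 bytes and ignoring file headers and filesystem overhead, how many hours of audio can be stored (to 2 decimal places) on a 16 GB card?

44.09 hours

Uncompressed byte rate = 50,400 × 1 × 2 = 100,800 bytes/s.
Capacity = 16 × 1,000,000,000 = 16,000,000,000 bytes.
16,000,000,000 / 100,800 ≈ 158730.16 s → 44.09 hours.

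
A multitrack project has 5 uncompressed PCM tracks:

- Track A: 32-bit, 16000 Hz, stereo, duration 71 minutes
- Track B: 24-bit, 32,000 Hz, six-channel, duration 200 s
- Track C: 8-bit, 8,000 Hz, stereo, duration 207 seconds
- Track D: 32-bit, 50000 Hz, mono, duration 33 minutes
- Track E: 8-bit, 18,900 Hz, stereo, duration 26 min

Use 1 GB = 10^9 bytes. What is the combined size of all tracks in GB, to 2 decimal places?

Track A: 71 minutes = 4,260 s; 16,000 × 4,260 × 4 × 2 = 545,280,000 bytes.
Track B: 32,000 × 200 × 3 × 6 = 115,200,000 bytes.
Track C: 8,000 × 207 × 1 × 2 = 3,312,000 bytes.
Track D: 33 minutes = 1,980 s; 50,000 × 1,980 × 4 × 1 = 396,000,000 bytes.
Track E: 26 min = 1,560 s; 18,900 × 1,560 × 1 × 2 = 58,968,000 bytes.
Total = 1,118,760,000 bytes = 1.12 GB.

1.12 GB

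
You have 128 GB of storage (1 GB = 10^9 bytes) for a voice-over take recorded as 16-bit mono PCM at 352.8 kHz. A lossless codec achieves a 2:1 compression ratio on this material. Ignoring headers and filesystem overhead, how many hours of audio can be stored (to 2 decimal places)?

100.78 hours

Uncompressed byte rate = 352,800 × 2 × 1 = 705,600 bytes/s.
After 2:1 compression, effective rate ≈ 352800 bytes/s.
Capacity = 128 × 1,000,000,000 = 128,000,000,000 bytes.
128,000,000,000 / effective rate ≈ 362811.79 s → 100.78 hours.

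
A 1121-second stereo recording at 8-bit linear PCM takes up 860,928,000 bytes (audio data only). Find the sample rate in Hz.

384,000 Hz

Bytes = sample_rate × seconds × bytes_per_sample × channels.
sample_rate = 860,928,000 / (1,121 × 1 × 2) = 860,928,000 / 2,242 = 384,000 Hz.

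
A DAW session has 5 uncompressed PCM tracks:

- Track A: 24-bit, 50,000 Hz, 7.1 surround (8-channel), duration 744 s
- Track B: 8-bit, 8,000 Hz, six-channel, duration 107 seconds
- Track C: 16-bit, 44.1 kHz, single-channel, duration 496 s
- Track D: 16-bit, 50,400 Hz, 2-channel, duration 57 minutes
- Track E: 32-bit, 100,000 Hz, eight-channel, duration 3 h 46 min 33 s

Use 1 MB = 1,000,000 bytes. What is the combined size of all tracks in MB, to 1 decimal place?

45128.8 MB

Track A: 50,000 × 744 × 3 × 8 = 892,800,000 bytes.
Track B: 8,000 × 107 × 1 × 6 = 5,136,000 bytes.
Track C: 44,100 × 496 × 2 × 1 = 43,747,200 bytes.
Track D: 57 minutes = 3,420 s; 50,400 × 3,420 × 2 × 2 = 689,472,000 bytes.
Track E: 3 h 46 min 33 s = 13,593 s; 100,000 × 13,593 × 4 × 8 = 43,497,600,000 bytes.
Total = 45,128,755,200 bytes = 45128.8 MB.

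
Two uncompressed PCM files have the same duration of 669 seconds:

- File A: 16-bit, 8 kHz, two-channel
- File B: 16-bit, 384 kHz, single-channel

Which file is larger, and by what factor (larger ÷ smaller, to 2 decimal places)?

File B, by a factor of 24.00

File A: 8,000 × 2 × 2 = 32,000 bytes/s.
File B: 384,000 × 2 × 1 = 768,000 bytes/s.
File B is larger; ratio = 513,792,000 / 21,408,000 = 24.00.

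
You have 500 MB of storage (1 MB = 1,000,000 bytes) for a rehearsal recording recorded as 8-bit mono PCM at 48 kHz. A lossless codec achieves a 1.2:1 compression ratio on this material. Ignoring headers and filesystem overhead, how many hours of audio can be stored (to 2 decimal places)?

Uncompressed byte rate = 48,000 × 1 × 1 = 48,000 bytes/s.
After 1.2:1 compression, effective rate ≈ 40000 bytes/s.
Capacity = 500 × 1,000,000 = 500,000,000 bytes.
500,000,000 / effective rate ≈ 12500 s → 3.47 hours.

3.47 hours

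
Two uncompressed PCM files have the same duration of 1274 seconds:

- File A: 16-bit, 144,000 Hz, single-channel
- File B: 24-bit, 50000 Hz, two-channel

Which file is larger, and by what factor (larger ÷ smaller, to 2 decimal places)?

File A: 144,000 × 2 × 1 = 288,000 bytes/s.
File B: 50,000 × 3 × 2 = 300,000 bytes/s.
File B is larger; ratio = 382,200,000 / 366,912,000 = 1.04.

File B, by a factor of 1.04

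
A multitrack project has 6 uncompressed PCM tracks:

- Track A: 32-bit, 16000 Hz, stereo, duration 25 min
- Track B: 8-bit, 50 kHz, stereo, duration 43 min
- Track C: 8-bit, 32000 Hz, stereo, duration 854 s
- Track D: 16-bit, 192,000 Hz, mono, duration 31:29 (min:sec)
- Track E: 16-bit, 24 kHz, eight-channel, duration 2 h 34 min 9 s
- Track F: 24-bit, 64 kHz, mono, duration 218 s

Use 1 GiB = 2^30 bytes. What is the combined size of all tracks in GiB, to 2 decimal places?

4.49 GiB

Track A: 25 min = 1,500 s; 16,000 × 1,500 × 4 × 2 = 192,000,000 bytes.
Track B: 43 min = 2,580 s; 50,000 × 2,580 × 1 × 2 = 258,000,000 bytes.
Track C: 32,000 × 854 × 1 × 2 = 54,656,000 bytes.
Track D: 31:29 (min:sec) = 1,889 s; 192,000 × 1,889 × 2 × 1 = 725,376,000 bytes.
Track E: 2 h 34 min 9 s = 9,249 s; 24,000 × 9,249 × 2 × 8 = 3,551,616,000 bytes.
Track F: 64,000 × 218 × 3 × 1 = 41,856,000 bytes.
Total = 4,823,504,000 bytes = 4.49 GiB.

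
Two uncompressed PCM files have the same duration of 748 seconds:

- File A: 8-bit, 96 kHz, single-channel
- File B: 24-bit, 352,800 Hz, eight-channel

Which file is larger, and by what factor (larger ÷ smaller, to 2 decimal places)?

File B, by a factor of 88.20

File A: 96,000 × 1 × 1 = 96,000 bytes/s.
File B: 352,800 × 3 × 8 = 8,467,200 bytes/s.
File B is larger; ratio = 6,333,465,600 / 71,808,000 = 88.20.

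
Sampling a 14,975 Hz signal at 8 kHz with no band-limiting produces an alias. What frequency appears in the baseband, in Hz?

Nyquist = 8,000/2 = 4,000 Hz; 14,975 Hz exceeds it.
Alias = |14,975 − 2×8,000| = |14,975 − 16,000| = 1,025 Hz.

1,025 Hz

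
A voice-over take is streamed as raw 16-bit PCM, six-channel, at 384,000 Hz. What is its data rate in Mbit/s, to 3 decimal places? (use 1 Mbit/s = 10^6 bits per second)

36.864 Mbit/s

Bit rate = 384,000 × 16 × 6 = 36,864,000 bits/s.
= 36.864 Mbit/s.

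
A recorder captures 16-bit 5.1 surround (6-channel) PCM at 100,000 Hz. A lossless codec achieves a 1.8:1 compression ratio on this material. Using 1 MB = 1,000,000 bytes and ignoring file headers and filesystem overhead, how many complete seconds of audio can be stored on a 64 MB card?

96 seconds

Uncompressed byte rate = 100,000 × 2 × 6 = 1,200,000 bytes/s.
After 1.8:1 compression, effective rate ≈ 666666.67 bytes/s.
Capacity = 64 × 1,000,000 = 64,000,000 bytes.
64,000,000 / effective rate ≈ 96 s → 96 seconds.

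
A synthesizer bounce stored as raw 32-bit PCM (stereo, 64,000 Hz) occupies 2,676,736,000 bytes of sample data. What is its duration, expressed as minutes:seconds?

Byte rate = 64,000 × 4 × 2 = 512,000 bytes/s.
Duration = 2,676,736,000 / 512,000 = 5,228 s.
5,228 s = 87:08.

87:08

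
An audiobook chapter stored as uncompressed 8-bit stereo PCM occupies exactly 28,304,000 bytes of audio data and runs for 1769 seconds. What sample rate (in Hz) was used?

8,000 Hz

Bytes = sample_rate × seconds × bytes_per_sample × channels.
sample_rate = 28,304,000 / (1,769 × 1 × 2) = 28,304,000 / 3,538 = 8,000 Hz.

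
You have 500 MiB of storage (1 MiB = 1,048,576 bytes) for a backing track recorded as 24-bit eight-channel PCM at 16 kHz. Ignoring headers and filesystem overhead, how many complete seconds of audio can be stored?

1,365 seconds

Uncompressed byte rate = 16,000 × 3 × 8 = 384,000 bytes/s.
Capacity = 500 × 1,048,576 = 524,288,000 bytes.
524,288,000 / 384,000 ≈ 1365.33 s → 1,365 seconds.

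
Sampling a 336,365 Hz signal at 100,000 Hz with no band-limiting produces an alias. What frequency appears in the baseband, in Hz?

Nyquist = 100,000/2 = 50,000 Hz; 336,365 Hz exceeds it.
Alias = |336,365 − 3×100,000| = |336,365 − 300,000| = 36,365 Hz.

36,365 Hz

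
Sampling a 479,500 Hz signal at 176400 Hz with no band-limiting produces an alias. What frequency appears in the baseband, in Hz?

Nyquist = 176,400/2 = 88,200 Hz; 479,500 Hz exceeds it.
Alias = |479,500 − 3×176,400| = |479,500 − 529,200| = 49,700 Hz.

49,700 Hz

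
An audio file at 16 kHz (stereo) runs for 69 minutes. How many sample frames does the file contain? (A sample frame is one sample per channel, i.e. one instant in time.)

66,240,000 sample frames

69 minutes = 4,140 s.
16,000 samples/s × 4,140 s = 66,240,000 frames.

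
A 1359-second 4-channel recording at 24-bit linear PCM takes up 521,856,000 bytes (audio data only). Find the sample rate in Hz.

32,000 Hz

Bytes = sample_rate × seconds × bytes_per_sample × channels.
sample_rate = 521,856,000 / (1,359 × 3 × 4) = 521,856,000 / 16,308 = 32,000 Hz.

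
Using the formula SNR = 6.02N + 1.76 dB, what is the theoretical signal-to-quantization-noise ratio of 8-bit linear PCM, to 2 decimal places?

6.02 × 8 + 1.76 = 49.92 dB.

49.92 dB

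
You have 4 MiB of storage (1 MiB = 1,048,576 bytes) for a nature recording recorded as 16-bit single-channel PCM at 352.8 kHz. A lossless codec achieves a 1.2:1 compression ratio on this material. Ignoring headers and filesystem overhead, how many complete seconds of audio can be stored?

Uncompressed byte rate = 352,800 × 2 × 1 = 705,600 bytes/s.
After 1.2:1 compression, effective rate ≈ 588000 bytes/s.
Capacity = 4 × 1,048,576 = 4,194,304 bytes.
4,194,304 / effective rate ≈ 7.13 s → 7 seconds.

7 seconds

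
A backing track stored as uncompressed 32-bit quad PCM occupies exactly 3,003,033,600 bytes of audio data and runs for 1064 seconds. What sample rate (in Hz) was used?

Bytes = sample_rate × seconds × bytes_per_sample × channels.
sample_rate = 3,003,033,600 / (1,064 × 4 × 4) = 3,003,033,600 / 17,024 = 176,400 Hz.

176,400 Hz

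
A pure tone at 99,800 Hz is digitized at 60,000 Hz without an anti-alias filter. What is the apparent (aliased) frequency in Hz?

20,200 Hz

Nyquist = 60,000/2 = 30,000 Hz; 99,800 Hz exceeds it.
Alias = |99,800 − 2×60,000| = |99,800 − 120,000| = 20,200 Hz.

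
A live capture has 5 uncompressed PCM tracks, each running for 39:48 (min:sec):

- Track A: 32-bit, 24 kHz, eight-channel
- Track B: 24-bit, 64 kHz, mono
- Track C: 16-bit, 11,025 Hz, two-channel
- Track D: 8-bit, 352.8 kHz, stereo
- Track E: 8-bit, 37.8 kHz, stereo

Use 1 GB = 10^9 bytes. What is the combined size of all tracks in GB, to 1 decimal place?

39:48 (min:sec) = 2,388 s.
Track A: 24,000 × 2,388 × 4 × 8 = 1,833,984,000 bytes.
Track B: 64,000 × 2,388 × 3 × 1 = 458,496,000 bytes.
Track C: 11,025 × 2,388 × 2 × 2 = 105,310,800 bytes.
Track D: 352,800 × 2,388 × 1 × 2 = 1,684,972,800 bytes.
Track E: 37,800 × 2,388 × 1 × 2 = 180,532,800 bytes.
Total = 4,263,296,400 bytes = 4.3 GB.

4.3 GB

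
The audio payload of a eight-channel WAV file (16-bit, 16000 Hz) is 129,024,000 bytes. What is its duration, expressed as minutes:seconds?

Byte rate = 16,000 × 2 × 8 = 256,000 bytes/s.
Duration = 129,024,000 / 256,000 = 504 s.
504 s = 8:24.

8:24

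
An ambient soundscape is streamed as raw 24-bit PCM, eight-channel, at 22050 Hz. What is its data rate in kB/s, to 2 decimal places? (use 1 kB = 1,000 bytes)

Bit rate = 22,050 × 24 × 8 = 4,233,600 bits/s.
4,233,600 / 8 = 529,200 B/s = 529.20 kB/s.

529.20 kB/s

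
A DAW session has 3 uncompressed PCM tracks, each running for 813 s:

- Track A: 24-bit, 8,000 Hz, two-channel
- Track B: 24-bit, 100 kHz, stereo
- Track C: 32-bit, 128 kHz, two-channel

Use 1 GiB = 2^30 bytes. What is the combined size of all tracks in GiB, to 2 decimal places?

Track A: 8,000 × 813 × 3 × 2 = 39,024,000 bytes.
Track B: 100,000 × 813 × 3 × 2 = 487,800,000 bytes.
Track C: 128,000 × 813 × 4 × 2 = 832,512,000 bytes.
Total = 1,359,336,000 bytes = 1.27 GiB.

1.27 GiB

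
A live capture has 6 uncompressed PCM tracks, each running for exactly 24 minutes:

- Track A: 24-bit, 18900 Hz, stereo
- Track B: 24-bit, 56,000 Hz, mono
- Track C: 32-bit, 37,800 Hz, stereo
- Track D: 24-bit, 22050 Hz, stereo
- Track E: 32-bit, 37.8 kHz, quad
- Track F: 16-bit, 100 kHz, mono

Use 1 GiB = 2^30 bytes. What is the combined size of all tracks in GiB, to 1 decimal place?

2.0 GiB

exactly 24 minutes = 1,440 s.
Track A: 18,900 × 1,440 × 3 × 2 = 163,296,000 bytes.
Track B: 56,000 × 1,440 × 3 × 1 = 241,920,000 bytes.
Track C: 37,800 × 1,440 × 4 × 2 = 435,456,000 bytes.
Track D: 22,050 × 1,440 × 3 × 2 = 190,512,000 bytes.
Track E: 37,800 × 1,440 × 4 × 4 = 870,912,000 bytes.
Track F: 100,000 × 1,440 × 2 × 1 = 288,000,000 bytes.
Total = 2,190,096,000 bytes = 2.0 GiB.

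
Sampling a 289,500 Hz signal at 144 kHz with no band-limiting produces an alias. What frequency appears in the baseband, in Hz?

1,500 Hz

Nyquist = 144,000/2 = 72,000 Hz; 289,500 Hz exceeds it.
Alias = |289,500 − 2×144,000| = |289,500 − 288,000| = 1,500 Hz.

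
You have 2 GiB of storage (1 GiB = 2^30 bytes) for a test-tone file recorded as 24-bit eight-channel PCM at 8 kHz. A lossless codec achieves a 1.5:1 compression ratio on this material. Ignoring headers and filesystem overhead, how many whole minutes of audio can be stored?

279 minutes

Uncompressed byte rate = 8,000 × 3 × 8 = 192,000 bytes/s.
After 1.5:1 compression, effective rate ≈ 128000 bytes/s.
Capacity = 2 × 1,073,741,824 = 2,147,483,648 bytes.
2,147,483,648 / effective rate ≈ 16777.22 s → 279 minutes.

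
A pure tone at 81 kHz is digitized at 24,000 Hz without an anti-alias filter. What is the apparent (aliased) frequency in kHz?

9 kHz

Nyquist = 24,000/2 = 12,000 Hz; 81,000 Hz exceeds it.
Alias = |81,000 − 3×24,000| = |81,000 − 72,000| = 9,000 Hz = 9 kHz.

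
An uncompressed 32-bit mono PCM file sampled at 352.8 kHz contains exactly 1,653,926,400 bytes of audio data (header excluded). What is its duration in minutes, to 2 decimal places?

Byte rate = 352,800 × 4 × 1 = 1,411,200 bytes/s.
Duration = 1,653,926,400 / 1,411,200 = 1,172 s.
1,172 s / 60 = 19.53 minutes.

19.53 minutes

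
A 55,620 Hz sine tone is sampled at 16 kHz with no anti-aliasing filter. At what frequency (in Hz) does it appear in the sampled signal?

7,620 Hz

Nyquist = 16,000/2 = 8,000 Hz; 55,620 Hz exceeds it.
Alias = |55,620 − 3×16,000| = |55,620 − 48,000| = 7,620 Hz.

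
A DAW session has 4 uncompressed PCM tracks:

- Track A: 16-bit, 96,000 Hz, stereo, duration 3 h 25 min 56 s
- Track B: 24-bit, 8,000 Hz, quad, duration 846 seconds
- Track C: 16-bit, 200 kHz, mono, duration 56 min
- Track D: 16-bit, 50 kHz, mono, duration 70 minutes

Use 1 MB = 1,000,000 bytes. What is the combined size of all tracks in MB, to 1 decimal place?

Track A: 3 h 25 min 56 s = 12,356 s; 96,000 × 12,356 × 2 × 2 = 4,744,704,000 bytes.
Track B: 8,000 × 846 × 3 × 4 = 81,216,000 bytes.
Track C: 56 min = 3,360 s; 200,000 × 3,360 × 2 × 1 = 1,344,000,000 bytes.
Track D: 70 minutes = 4,200 s; 50,000 × 4,200 × 2 × 1 = 420,000,000 bytes.
Total = 6,589,920,000 bytes = 6589.9 MB.

6589.9 MB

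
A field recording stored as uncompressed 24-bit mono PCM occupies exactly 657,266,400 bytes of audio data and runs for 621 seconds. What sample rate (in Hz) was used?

352,800 Hz

Bytes = sample_rate × seconds × bytes_per_sample × channels.
sample_rate = 657,266,400 / (621 × 3 × 1) = 657,266,400 / 1,863 = 352,800 Hz.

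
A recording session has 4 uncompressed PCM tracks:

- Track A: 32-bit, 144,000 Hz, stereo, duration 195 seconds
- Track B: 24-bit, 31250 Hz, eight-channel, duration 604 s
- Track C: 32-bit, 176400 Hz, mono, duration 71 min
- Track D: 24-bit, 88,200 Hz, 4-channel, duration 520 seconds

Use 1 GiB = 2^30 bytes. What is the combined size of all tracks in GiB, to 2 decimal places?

Track A: 144,000 × 195 × 4 × 2 = 224,640,000 bytes.
Track B: 31,250 × 604 × 3 × 8 = 453,000,000 bytes.
Track C: 71 min = 4,260 s; 176,400 × 4,260 × 4 × 1 = 3,005,856,000 bytes.
Track D: 88,200 × 520 × 3 × 4 = 550,368,000 bytes.
Total = 4,233,864,000 bytes = 3.94 GiB.

3.94 GiB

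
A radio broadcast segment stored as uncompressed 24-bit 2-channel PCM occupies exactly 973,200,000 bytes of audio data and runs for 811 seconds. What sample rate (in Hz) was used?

200,000 Hz

Bytes = sample_rate × seconds × bytes_per_sample × channels.
sample_rate = 973,200,000 / (811 × 3 × 2) = 973,200,000 / 4,866 = 200,000 Hz.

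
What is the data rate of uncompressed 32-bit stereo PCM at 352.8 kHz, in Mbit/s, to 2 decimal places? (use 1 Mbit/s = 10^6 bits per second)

22.58 Mbit/s

Bit rate = 352,800 × 32 × 2 = 22,579,200 bits/s.
= 22.58 Mbit/s.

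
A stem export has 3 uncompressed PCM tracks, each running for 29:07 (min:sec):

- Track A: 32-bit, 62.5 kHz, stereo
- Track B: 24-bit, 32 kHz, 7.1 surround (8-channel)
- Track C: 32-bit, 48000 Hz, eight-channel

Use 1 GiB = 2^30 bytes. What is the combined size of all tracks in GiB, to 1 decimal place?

29:07 (min:sec) = 1,747 s.
Track A: 62,500 × 1,747 × 4 × 2 = 873,500,000 bytes.
Track B: 32,000 × 1,747 × 3 × 8 = 1,341,696,000 bytes.
Track C: 48,000 × 1,747 × 4 × 8 = 2,683,392,000 bytes.
Total = 4,898,588,000 bytes = 4.6 GiB.

4.6 GiB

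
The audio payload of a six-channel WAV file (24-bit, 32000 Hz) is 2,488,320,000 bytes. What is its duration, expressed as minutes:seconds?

72:00

Byte rate = 32,000 × 3 × 6 = 576,000 bytes/s.
Duration = 2,488,320,000 / 576,000 = 4,320 s.
4,320 s = 72:00.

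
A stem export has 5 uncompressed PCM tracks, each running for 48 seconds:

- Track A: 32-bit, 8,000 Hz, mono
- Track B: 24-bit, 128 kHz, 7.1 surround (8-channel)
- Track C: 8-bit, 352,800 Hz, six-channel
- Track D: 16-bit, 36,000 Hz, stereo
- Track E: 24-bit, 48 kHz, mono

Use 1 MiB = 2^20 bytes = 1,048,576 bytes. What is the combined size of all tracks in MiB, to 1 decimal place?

Track A: 8,000 × 48 × 4 × 1 = 1,536,000 bytes.
Track B: 128,000 × 48 × 3 × 8 = 147,456,000 bytes.
Track C: 352,800 × 48 × 1 × 6 = 101,606,400 bytes.
Track D: 36,000 × 48 × 2 × 2 = 6,912,000 bytes.
Track E: 48,000 × 48 × 3 × 1 = 6,912,000 bytes.
Total = 264,422,400 bytes = 252.2 MiB.

252.2 MiB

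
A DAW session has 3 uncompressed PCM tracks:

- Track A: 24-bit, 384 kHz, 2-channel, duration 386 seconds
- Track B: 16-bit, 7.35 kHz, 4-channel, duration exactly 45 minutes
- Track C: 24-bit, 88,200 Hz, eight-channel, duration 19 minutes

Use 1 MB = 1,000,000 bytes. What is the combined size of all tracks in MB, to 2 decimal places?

Track A: 384,000 × 386 × 3 × 2 = 889,344,000 bytes.
Track B: exactly 45 minutes = 2,700 s; 7,350 × 2,700 × 2 × 4 = 158,760,000 bytes.
Track C: 19 minutes = 1,140 s; 88,200 × 1,140 × 3 × 8 = 2,413,152,000 bytes.
Total = 3,461,256,000 bytes = 3461.26 MB.

3461.26 MB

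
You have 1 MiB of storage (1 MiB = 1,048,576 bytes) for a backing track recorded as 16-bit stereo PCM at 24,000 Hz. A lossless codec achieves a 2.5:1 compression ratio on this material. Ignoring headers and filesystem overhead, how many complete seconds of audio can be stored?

Uncompressed byte rate = 24,000 × 2 × 2 = 96,000 bytes/s.
After 2.5:1 compression, effective rate ≈ 38400 bytes/s.
Capacity = 1 × 1,048,576 = 1,048,576 bytes.
1,048,576 / effective rate ≈ 27.31 s → 27 seconds.

27 seconds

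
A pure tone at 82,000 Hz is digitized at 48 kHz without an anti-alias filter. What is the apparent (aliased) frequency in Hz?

14,000 Hz

Nyquist = 48,000/2 = 24,000 Hz; 82,000 Hz exceeds it.
Alias = |82,000 − 2×48,000| = |82,000 − 96,000| = 14,000 Hz.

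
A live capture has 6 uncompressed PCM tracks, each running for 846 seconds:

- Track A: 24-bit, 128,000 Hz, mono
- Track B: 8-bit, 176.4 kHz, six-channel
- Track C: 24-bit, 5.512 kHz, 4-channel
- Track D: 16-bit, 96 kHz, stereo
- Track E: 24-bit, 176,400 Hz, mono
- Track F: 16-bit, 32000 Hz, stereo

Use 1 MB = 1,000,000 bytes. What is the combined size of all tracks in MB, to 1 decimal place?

2157.1 MB

Track A: 128,000 × 846 × 3 × 1 = 324,864,000 bytes.
Track B: 176,400 × 846 × 1 × 6 = 895,406,400 bytes.
Track C: 5,512 × 846 × 3 × 4 = 55,957,824 bytes.
Track D: 96,000 × 846 × 2 × 2 = 324,864,000 bytes.
Track E: 176,400 × 846 × 3 × 1 = 447,703,200 bytes.
Track F: 32,000 × 846 × 2 × 2 = 108,288,000 bytes.
Total = 2,157,083,424 bytes = 2157.1 MB.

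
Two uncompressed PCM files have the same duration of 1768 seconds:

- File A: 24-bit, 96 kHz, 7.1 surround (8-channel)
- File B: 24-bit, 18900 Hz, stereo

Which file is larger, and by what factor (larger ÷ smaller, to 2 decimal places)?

File A: 96,000 × 3 × 8 = 2,304,000 bytes/s.
File B: 18,900 × 3 × 2 = 113,400 bytes/s.
File A is larger; ratio = 4,073,472,000 / 200,491,200 = 20.32.

File A, by a factor of 20.32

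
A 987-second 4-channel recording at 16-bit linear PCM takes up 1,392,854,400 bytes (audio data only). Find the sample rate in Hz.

Bytes = sample_rate × seconds × bytes_per_sample × channels.
sample_rate = 1,392,854,400 / (987 × 2 × 4) = 1,392,854,400 / 7,896 = 176,400 Hz.

176,400 Hz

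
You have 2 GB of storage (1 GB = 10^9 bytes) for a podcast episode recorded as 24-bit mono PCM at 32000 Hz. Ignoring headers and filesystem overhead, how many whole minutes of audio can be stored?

347 minutes

Uncompressed byte rate = 32,000 × 3 × 1 = 96,000 bytes/s.
Capacity = 2 × 1,000,000,000 = 2,000,000,000 bytes.
2,000,000,000 / 96,000 ≈ 20833.33 s → 347 minutes.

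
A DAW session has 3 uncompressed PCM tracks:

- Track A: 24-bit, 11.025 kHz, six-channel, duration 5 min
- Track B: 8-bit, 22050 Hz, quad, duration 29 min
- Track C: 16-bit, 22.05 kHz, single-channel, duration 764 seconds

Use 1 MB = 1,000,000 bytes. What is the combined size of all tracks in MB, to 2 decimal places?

Track A: 5 min = 300 s; 11,025 × 300 × 3 × 6 = 59,535,000 bytes.
Track B: 29 min = 1,740 s; 22,050 × 1,740 × 1 × 4 = 153,468,000 bytes.
Track C: 22,050 × 764 × 2 × 1 = 33,692,400 bytes.
Total = 246,695,400 bytes = 246.70 MB.

246.70 MB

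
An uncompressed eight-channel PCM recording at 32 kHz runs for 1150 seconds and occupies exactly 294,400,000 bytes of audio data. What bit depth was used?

Bytes per sample = 294,400,000 / (32,000 × 1,150 × 8) = 294,400,000 / 294,400,000 = 1.
Bit depth = 1 × 8 = 8 bits.

8 bits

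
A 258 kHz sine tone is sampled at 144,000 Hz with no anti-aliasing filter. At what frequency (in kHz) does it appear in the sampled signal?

30 kHz

Nyquist = 144,000/2 = 72,000 Hz; 258,000 Hz exceeds it.
Alias = |258,000 − 2×144,000| = |258,000 − 288,000| = 30,000 Hz = 30 kHz.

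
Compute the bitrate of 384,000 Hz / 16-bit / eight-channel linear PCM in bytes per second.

Bit rate = 384,000 × 16 × 8 = 49,152,000 bits/s.
49,152,000 / 8 = 6,144,000 bytes/s.

6,144,000 bytes/s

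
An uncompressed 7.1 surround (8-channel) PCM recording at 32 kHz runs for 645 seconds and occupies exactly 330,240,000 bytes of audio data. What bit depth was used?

16 bits

Bytes per sample = 330,240,000 / (32,000 × 645 × 8) = 330,240,000 / 165,120,000 = 2.
Bit depth = 2 × 8 = 16 bits.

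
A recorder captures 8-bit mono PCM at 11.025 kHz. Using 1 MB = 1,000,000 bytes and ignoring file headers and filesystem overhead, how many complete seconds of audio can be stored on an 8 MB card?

725 seconds

Uncompressed byte rate = 11,025 × 1 × 1 = 11,025 bytes/s.
Capacity = 8 × 1,000,000 = 8,000,000 bytes.
8,000,000 / 11,025 ≈ 725.62 s → 725 seconds.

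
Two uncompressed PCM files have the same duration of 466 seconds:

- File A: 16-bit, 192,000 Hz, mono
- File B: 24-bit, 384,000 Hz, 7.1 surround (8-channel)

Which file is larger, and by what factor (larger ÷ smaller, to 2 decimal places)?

File A: 192,000 × 2 × 1 = 384,000 bytes/s.
File B: 384,000 × 3 × 8 = 9,216,000 bytes/s.
File B is larger; ratio = 4,294,656,000 / 178,944,000 = 24.00.

File B, by a factor of 24.00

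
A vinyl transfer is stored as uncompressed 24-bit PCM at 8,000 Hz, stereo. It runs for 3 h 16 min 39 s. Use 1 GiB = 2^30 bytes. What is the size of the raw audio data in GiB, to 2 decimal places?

Duration = 3 h 16 min 39 s = 11,799 s.
Bytes = 8,000 samples/s × 11,799 s × 3 bytes/sample × 2 ch = 566,352,000 bytes.
566,352,000 / 1,073,741,824 = 0.53 GiB.

0.53 GiB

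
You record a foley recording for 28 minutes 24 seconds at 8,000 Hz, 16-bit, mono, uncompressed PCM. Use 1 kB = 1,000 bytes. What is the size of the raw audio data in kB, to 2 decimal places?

27264.00 kB

Duration = 28 minutes 24 seconds = 1,704 s.
Bytes = 8,000 samples/s × 1,704 s × 2 bytes/sample × 1 ch = 27,264,000 bytes.
27,264,000 / 1,000 = 27264.00 kB.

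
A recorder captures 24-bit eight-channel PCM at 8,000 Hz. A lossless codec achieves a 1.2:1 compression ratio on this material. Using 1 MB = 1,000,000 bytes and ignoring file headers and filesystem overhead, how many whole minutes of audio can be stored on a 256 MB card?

Uncompressed byte rate = 8,000 × 3 × 8 = 192,000 bytes/s.
After 1.2:1 compression, effective rate ≈ 160000 bytes/s.
Capacity = 256 × 1,000,000 = 256,000,000 bytes.
256,000,000 / effective rate ≈ 1600 s → 26 minutes.

26 minutes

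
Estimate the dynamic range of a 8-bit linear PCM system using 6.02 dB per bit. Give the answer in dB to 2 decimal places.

8 × 6.02 = 48.16 dB.

48.16 dB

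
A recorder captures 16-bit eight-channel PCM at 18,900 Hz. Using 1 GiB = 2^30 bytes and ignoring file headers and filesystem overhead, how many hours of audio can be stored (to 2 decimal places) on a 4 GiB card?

3.95 hours

Uncompressed byte rate = 18,900 × 2 × 8 = 302,400 bytes/s.
Capacity = 4 × 1,073,741,824 = 4,294,967,296 bytes.
4,294,967,296 / 302,400 ≈ 14202.93 s → 3.95 hours.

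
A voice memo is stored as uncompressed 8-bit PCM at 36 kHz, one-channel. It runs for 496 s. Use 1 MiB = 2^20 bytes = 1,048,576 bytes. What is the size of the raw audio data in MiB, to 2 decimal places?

17.03 MiB

Bytes = 36,000 samples/s × 496 s × 1 bytes/sample × 1 ch = 17,856,000 bytes.
17,856,000 / 1,048,576 = 17.03 MiB.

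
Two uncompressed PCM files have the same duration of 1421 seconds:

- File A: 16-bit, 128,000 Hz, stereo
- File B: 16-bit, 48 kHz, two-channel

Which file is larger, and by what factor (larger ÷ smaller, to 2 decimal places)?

File A, by a factor of 2.67

File A: 128,000 × 2 × 2 = 512,000 bytes/s.
File B: 48,000 × 2 × 2 = 192,000 bytes/s.
File A is larger; ratio = 727,552,000 / 272,832,000 = 2.67.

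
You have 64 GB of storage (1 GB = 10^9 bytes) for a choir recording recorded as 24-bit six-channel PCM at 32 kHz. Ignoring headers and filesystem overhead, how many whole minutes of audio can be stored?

1,851 minutes

Uncompressed byte rate = 32,000 × 3 × 6 = 576,000 bytes/s.
Capacity = 64 × 1,000,000,000 = 64,000,000,000 bytes.
64,000,000,000 / 576,000 ≈ 111111.11 s → 1,851 minutes.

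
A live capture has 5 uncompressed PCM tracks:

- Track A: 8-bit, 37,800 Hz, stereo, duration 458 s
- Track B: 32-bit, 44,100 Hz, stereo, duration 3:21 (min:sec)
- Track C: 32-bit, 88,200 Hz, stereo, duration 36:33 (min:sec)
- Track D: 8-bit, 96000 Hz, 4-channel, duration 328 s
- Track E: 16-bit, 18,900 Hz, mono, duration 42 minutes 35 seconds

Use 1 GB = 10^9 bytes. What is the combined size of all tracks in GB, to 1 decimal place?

Track A: 37,800 × 458 × 1 × 2 = 34,624,800 bytes.
Track B: 3:21 (min:sec) = 201 s; 44,100 × 201 × 4 × 2 = 70,912,800 bytes.
Track C: 36:33 (min:sec) = 2,193 s; 88,200 × 2,193 × 4 × 2 = 1,547,380,800 bytes.
Track D: 96,000 × 328 × 1 × 4 = 125,952,000 bytes.
Track E: 42 minutes 35 seconds = 2,555 s; 18,900 × 2,555 × 2 × 1 = 96,579,000 bytes.
Total = 1,875,449,400 bytes = 1.9 GB.

1.9 GB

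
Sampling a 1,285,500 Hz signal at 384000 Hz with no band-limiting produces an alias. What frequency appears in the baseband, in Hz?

133,500 Hz

Nyquist = 384,000/2 = 192,000 Hz; 1,285,500 Hz exceeds it.
Alias = |1,285,500 − 3×384,000| = |1,285,500 − 1,152,000| = 133,500 Hz.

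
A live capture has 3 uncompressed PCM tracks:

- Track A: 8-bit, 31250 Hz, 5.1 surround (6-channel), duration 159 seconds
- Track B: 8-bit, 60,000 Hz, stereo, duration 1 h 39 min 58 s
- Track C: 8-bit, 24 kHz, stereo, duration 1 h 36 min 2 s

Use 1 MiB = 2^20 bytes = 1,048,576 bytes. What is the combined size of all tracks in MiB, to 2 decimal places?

978.61 MiB

Track A: 31,250 × 159 × 1 × 6 = 29,812,500 bytes.
Track B: 1 h 39 min 58 s = 5,998 s; 60,000 × 5,998 × 1 × 2 = 719,760,000 bytes.
Track C: 1 h 36 min 2 s = 5,762 s; 24,000 × 5,762 × 1 × 2 = 276,576,000 bytes.
Total = 1,026,148,500 bytes = 978.61 MiB.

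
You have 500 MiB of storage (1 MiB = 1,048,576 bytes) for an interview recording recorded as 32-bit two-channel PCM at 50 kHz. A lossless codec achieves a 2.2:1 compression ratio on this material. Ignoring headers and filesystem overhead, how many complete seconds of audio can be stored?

Uncompressed byte rate = 50,000 × 4 × 2 = 400,000 bytes/s.
After 2.2:1 compression, effective rate ≈ 181818.18 bytes/s.
Capacity = 500 × 1,048,576 = 524,288,000 bytes.
524,288,000 / effective rate ≈ 2883.58 s → 2,883 seconds.

2,883 seconds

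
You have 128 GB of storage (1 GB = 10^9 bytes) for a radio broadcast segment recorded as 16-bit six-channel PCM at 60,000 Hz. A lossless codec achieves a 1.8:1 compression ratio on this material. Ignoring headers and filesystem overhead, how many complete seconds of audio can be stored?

Uncompressed byte rate = 60,000 × 2 × 6 = 720,000 bytes/s.
After 1.8:1 compression, effective rate ≈ 400000 bytes/s.
Capacity = 128 × 1,000,000,000 = 128,000,000,000 bytes.
128,000,000,000 / effective rate ≈ 320000 s → 320,000 seconds.

320,000 seconds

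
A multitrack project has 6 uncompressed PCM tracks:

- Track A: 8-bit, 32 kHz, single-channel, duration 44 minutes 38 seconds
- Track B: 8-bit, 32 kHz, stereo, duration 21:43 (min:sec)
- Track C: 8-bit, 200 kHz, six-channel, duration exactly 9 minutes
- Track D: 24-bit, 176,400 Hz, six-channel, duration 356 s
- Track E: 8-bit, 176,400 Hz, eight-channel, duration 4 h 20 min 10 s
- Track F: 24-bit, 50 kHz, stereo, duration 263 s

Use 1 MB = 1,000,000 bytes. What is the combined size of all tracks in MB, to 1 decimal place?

Track A: 44 minutes 38 seconds = 2,678 s; 32,000 × 2,678 × 1 × 1 = 85,696,000 bytes.
Track B: 21:43 (min:sec) = 1,303 s; 32,000 × 1,303 × 1 × 2 = 83,392,000 bytes.
Track C: exactly 9 minutes = 540 s; 200,000 × 540 × 1 × 6 = 648,000,000 bytes.
Track D: 176,400 × 356 × 3 × 6 = 1,130,371,200 bytes.
Track E: 4 h 20 min 10 s = 15,610 s; 176,400 × 15,610 × 1 × 8 = 22,028,832,000 bytes.
Track F: 50,000 × 263 × 3 × 2 = 78,900,000 bytes.
Total = 24,055,191,200 bytes = 24055.2 MB.

24055.2 MB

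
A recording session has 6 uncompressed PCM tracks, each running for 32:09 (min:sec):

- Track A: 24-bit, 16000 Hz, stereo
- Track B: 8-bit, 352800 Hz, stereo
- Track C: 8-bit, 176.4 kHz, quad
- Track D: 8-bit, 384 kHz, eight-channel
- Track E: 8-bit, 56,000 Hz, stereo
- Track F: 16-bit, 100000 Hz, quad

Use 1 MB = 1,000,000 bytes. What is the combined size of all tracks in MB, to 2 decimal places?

10592.52 MB

32:09 (min:sec) = 1,929 s.
Track A: 16,000 × 1,929 × 3 × 2 = 185,184,000 bytes.
Track B: 352,800 × 1,929 × 1 × 2 = 1,361,102,400 bytes.
Track C: 176,400 × 1,929 × 1 × 4 = 1,361,102,400 bytes.
Track D: 384,000 × 1,929 × 1 × 8 = 5,925,888,000 bytes.
Track E: 56,000 × 1,929 × 1 × 2 = 216,048,000 bytes.
Track F: 100,000 × 1,929 × 2 × 4 = 1,543,200,000 bytes.
Total = 10,592,524,800 bytes = 10592.52 MB.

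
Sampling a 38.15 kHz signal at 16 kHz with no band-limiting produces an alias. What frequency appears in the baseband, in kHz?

Nyquist = 16,000/2 = 8,000 Hz; 38,150 Hz exceeds it.
Alias = |38,150 − 2×16,000| = |38,150 − 32,000| = 6,150 Hz = 6.15 kHz.

6.15 kHz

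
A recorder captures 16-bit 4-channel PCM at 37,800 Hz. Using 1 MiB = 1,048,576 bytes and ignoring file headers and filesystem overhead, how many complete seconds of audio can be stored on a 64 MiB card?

Uncompressed byte rate = 37,800 × 2 × 4 = 302,400 bytes/s.
Capacity = 64 × 1,048,576 = 67,108,864 bytes.
67,108,864 / 302,400 ≈ 221.92 s → 221 seconds.

221 seconds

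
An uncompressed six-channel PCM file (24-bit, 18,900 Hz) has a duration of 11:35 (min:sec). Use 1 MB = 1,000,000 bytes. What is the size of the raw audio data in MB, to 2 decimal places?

236.44 MB

Duration = 11:35 (min:sec) = 695 s.
Bytes = 18,900 samples/s × 695 s × 3 bytes/sample × 6 ch = 236,439,000 bytes.
236,439,000 / 1,000,000 = 236.44 MB.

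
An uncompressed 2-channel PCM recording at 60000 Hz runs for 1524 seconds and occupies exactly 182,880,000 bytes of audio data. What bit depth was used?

8 bits

Bytes per sample = 182,880,000 / (60,000 × 1,524 × 2) = 182,880,000 / 182,880,000 = 1.
Bit depth = 1 × 8 = 8 bits.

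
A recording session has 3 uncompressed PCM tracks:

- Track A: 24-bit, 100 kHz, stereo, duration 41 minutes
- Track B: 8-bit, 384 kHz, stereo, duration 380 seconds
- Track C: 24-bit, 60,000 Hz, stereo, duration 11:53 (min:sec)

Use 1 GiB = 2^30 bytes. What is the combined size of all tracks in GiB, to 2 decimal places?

Track A: 41 minutes = 2,460 s; 100,000 × 2,460 × 3 × 2 = 1,476,000,000 bytes.
Track B: 384,000 × 380 × 1 × 2 = 291,840,000 bytes.
Track C: 11:53 (min:sec) = 713 s; 60,000 × 713 × 3 × 2 = 256,680,000 bytes.
Total = 2,024,520,000 bytes = 1.89 GiB.

1.89 GiB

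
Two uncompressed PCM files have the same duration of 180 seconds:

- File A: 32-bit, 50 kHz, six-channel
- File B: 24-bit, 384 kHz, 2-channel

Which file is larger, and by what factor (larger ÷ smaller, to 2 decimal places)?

File A: 50,000 × 4 × 6 = 1,200,000 bytes/s.
File B: 384,000 × 3 × 2 = 2,304,000 bytes/s.
File B is larger; ratio = 414,720,000 / 216,000,000 = 1.92.

File B, by a factor of 1.92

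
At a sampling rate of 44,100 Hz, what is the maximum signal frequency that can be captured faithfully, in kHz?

22.05 kHz

Nyquist frequency = sample rate / 2 = 44,100 / 2 = 22.05 kHz.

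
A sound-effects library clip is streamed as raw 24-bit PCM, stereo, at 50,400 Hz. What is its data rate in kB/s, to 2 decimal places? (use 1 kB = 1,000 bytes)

Bit rate = 50,400 × 24 × 2 = 2,419,200 bits/s.
2,419,200 / 8 = 302,400 B/s = 302.40 kB/s.

302.40 kB/s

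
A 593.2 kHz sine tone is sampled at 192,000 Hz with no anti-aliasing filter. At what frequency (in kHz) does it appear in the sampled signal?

17.2 kHz

Nyquist = 192,000/2 = 96,000 Hz; 593,200 Hz exceeds it.
Alias = |593,200 − 3×192,000| = |593,200 − 576,000| = 17,200 Hz = 17.2 kHz.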